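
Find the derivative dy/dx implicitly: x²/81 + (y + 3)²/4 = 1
Take d/dx of both sides. Since y is implicitly a function of x, the chain rule attaches a y' = dy/dx factor whenever we differentiate through y.

Set F(x, y) = (left side) − (right side), so the curve is F = 0. Differentiating each term of F:
  d/dx[x^2/81] = 2x/81
  d/dx[(y + 3)^2/4] = y'(y + 3)/2
  d/dx[-1] = 0

Collecting, the y'-free part is the partial derivative in x and the y' coefficient is the partial derivative in y:
  ∂F/∂x = 2x/81
  ∂F/∂y = y/2 + 3/2

so d/dx[F(x, y(x))] = ∂F/∂x + (∂F/∂y)·y' = 0. Rearranging,
  dy/dx = -(∂F/∂x)/(∂F/∂y) = -(2x/81)/(y/2 + 3/2)
        = -(2x/81)/((y + 3)/2) = -4x/(81y + 243)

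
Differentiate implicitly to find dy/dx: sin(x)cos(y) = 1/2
Differentiate both sides with respect to x, treating y as y(x). By the chain rule, any term containing y contributes a factor of y' = dy/dx when we differentiate it.

Move every term to one side and write the relation as F(x, y) = 0. Term by term,
  d/dx[sin(x)·cos(y)] = -y'·sin(x)·sin(y) + cos(x)·cos(y)
  d/dx[-1/2] = 0

The pieces without y' make up ∂F/∂x and the coefficient of y' is ∂F/∂y:
  ∂F/∂x = cos(x)·cos(y),
  ∂F/∂y = -sin(x)·sin(y).

Since d/dx[F] = ∂F/∂x + (∂F/∂y)·y' = 0, solve for y':
  (∂F/∂y)·y' = -∂F/∂x
  dy/dx = -(∂F/∂x)/(∂F/∂y) = -(cos(x)·cos(y))/(-sin(x)·sin(y)) = 1/(tan(x)·tan(y))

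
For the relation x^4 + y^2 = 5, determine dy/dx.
Differentiate the relation implicitly: treat y = y(x) and apply the chain rule, so every y-derivative picks up a y' = dy/dx factor.

With everything moved to the left-hand side, differentiate term by term:
  d/dx[x^4] = 4x^3
  d/dx[y^2] = 2y·y'
  d/dx[-5] = 0

Separating the contributions that come from x directly and those that come through y:
  without y':      4x^3
  multiplying y':  2y

so (4x^3) + (2y)·y' = 0, and therefore
  dy/dx = -(4x^3)/(2y) = -2x^3/y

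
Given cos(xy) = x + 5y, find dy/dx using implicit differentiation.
Differentiate both sides with respect to x, treating y as y(x). By the chain rule, any term containing y contributes a factor of y' = dy/dx when we differentiate it.

Move every term to one side and write the relation as F(x, y) = 0. Term by term,
  d/dx[-x] = -1
  d/dx[-5y] = -5·y'
  d/dx[cos(xy)] = -(x·y' + y)·sin(xy)

The pieces without y' make up ∂F/∂x and the coefficient of y' is ∂F/∂y:
  ∂F/∂x = -y·sin(xy) - 1,
  ∂F/∂y = -x·sin(xy) - 5.

Since d/dx[F] = ∂F/∂x + (∂F/∂y)·y' = 0, solve for y':
  (∂F/∂y)·y' = -∂F/∂x
  dy/dx = -(∂F/∂x)/(∂F/∂y) = -(-y·sin(xy) - 1)/(-x·sin(xy) - 5) = -(y·sin(xy) + 1)/(x·sin(xy) + 5)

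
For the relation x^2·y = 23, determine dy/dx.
Differentiate both sides with respect to x, treating y as y(x). By the chain rule, any term containing y contributes a factor of y' = dy/dx when we differentiate it.

Move every term to one side and write the relation as F(x, y) = 0. Term by term,
  d/dx[x^2y] = x^2·y' + 2xy
  d/dx[-23] = 0

The pieces without y' make up ∂F/∂x and the coefficient of y' is ∂F/∂y:
  ∂F/∂x = 2xy,
  ∂F/∂y = x^2.

Since d/dx[F] = ∂F/∂x + (∂F/∂y)·y' = 0, solve for y':
  (∂F/∂y)·y' = -∂F/∂x
  dy/dx = -(∂F/∂x)/(∂F/∂y) = -(2xy)/(x^2) = -2y/x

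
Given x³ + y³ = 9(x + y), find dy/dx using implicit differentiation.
Differentiate both sides with respect to x, treating y as y(x). By the chain rule, any term containing y contributes a factor of y' = dy/dx when we differentiate it.

Move every term to one side and write the relation as F(x, y) = 0. Term by term,
  d/dx[x^3] = 3x^2
  d/dx[-9x] = -9
  d/dx[y^3] = 3y^2·y'
  d/dx[-9y] = -9·y'

The pieces without y' make up ∂F/∂x and the coefficient of y' is ∂F/∂y:
  ∂F/∂x = 3x^2 - 9,
  ∂F/∂y = 3y^2 - 9.

Since d/dx[F] = ∂F/∂x + (∂F/∂y)·y' = 0, solve for y':
  (∂F/∂y)·y' = -∂F/∂x
  dy/dx = -(∂F/∂x)/(∂F/∂y) = -(3x^2 - 9)/(3y^2 - 9) = (3 - x^2)/(y^2 - 3)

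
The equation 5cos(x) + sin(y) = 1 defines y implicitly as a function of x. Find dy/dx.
Differentiate the relation implicitly: treat y = y(x) and apply the chain rule, so every y-derivative picks up a y' = dy/dx factor.

With everything moved to the left-hand side, differentiate term by term:
  d/dx[sin(y)] = y'·cos(y)
  d/dx[5cos(x)] = -5sin(x)
  d/dx[-1] = 0

Separating the contributions that come from x directly and those that come through y:
  without y':      -5sin(x)
  multiplying y':  cos(y)

so (-5sin(x)) + (cos(y))·y' = 0, and therefore
  dy/dx = -(-5sin(x))/(cos(y)) = 5sin(x)/cos(y)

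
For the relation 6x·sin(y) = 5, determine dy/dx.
Differentiate both sides with respect to x, treating y as y(x). By the chain rule, any term containing y contributes a factor of y' = dy/dx when we differentiate it.

Move every term to one side and write the relation as F(x, y) = 0. Term by term,
  d/dx[6x·sin(y)] = 6x·y'·cos(y) + 6sin(y)
  d/dx[-5] = 0

The pieces without y' make up ∂F/∂x and the coefficient of y' is ∂F/∂y:
  ∂F/∂x = 6sin(y),
  ∂F/∂y = 6x·cos(y).

Since d/dx[F] = ∂F/∂x + (∂F/∂y)·y' = 0, solve for y':
  (∂F/∂y)·y' = -∂F/∂x
  dy/dx = -(∂F/∂x)/(∂F/∂y) = -(6sin(y))/(6x·cos(y)) = -tan(y)/x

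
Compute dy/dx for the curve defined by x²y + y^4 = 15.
Take d/dx of both sides. Since y is implicitly a function of x, the chain rule attaches a y' = dy/dx factor whenever we differentiate through y.

Set F(x, y) = (left side) − (right side), so the curve is F = 0. Differentiating each term of F:
  d/dx[x^2y] = x^2·y' + 2xy
  d/dx[y^4] = 4y^3·y'
  d/dx[-15] = 0

Collecting, the y'-free part is the partial derivative in x and the y' coefficient is the partial derivative in y:
  ∂F/∂x = 2xy
  ∂F/∂y = x^2 + 4y^3

so d/dx[F(x, y(x))] = ∂F/∂x + (∂F/∂y)·y' = 0. Rearranging,
  dy/dx = -(∂F/∂x)/(∂F/∂y) = -(2xy)/(x^2 + 4y^3) = -2xy/(x^2 + 4y^3)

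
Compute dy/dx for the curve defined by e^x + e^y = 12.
Take d/dx of both sides. Since y is implicitly a function of x, the chain rule attaches a y' = dy/dx factor whenever we differentiate through y.

Set F(x, y) = (left side) − (right side), so the curve is F = 0. Differentiating each term of F:
  d/dx[e^(x)] = e^(x)
  d/dx[e^(y)] = y'·e^(y)
  d/dx[-12] = 0

Collecting, the y'-free part is the partial derivative in x and the y' coefficient is the partial derivative in y:
  ∂F/∂x = e^(x)
  ∂F/∂y = e^(y)

so d/dx[F(x, y(x))] = ∂F/∂x + (∂F/∂y)·y' = 0. Rearranging,
  dy/dx = -(∂F/∂x)/(∂F/∂y) = -(e^(x))/(e^(y)) = -e^(x - y)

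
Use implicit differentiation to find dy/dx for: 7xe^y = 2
Differentiate both sides with respect to x, treating y as y(x). By the chain rule, any term containing y contributes a factor of y' = dy/dx when we differentiate it.

Move every term to one side and write the relation as F(x, y) = 0. Term by term,
  d/dx[7x·e^(y)] = 7x·y'·e^(y) + 7e^(y)
  d/dx[-2] = 0

The pieces without y' make up ∂F/∂x and the coefficient of y' is ∂F/∂y:
  ∂F/∂x = 7e^(y),
  ∂F/∂y = 7x·e^(y).

Since d/dx[F] = ∂F/∂x + (∂F/∂y)·y' = 0, solve for y':
  (∂F/∂y)·y' = -∂F/∂x
  dy/dx = -(∂F/∂x)/(∂F/∂y) = -(7e^(y))/(7x·e^(y)) = -1/x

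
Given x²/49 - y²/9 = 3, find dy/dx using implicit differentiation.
Take d/dx of both sides. Since y is implicitly a function of x, the chain rule attaches a y' = dy/dx factor whenever we differentiate through y.

Set F(x, y) = (left side) − (right side), so the curve is F = 0. Differentiating each term of F:
  d/dx[x^2/49] = 2x/49
  d/dx[-y^2/9] = -2y·y'/9
  d/dx[-3] = 0

Collecting, the y'-free part is the partial derivative in x and the y' coefficient is the partial derivative in y:
  ∂F/∂x = 2x/49
  ∂F/∂y = -2y/9

so d/dx[F(x, y(x))] = ∂F/∂x + (∂F/∂y)·y' = 0. Rearranging,
  dy/dx = -(∂F/∂x)/(∂F/∂y) = -(2x/49)/(-2y/9) = 9x/(49y)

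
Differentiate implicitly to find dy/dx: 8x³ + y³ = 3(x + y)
Differentiate both sides with respect to x, treating y as y(x). By the chain rule, any term containing y contributes a factor of y' = dy/dx when we differentiate it.

Move every term to one side and write the relation as F(x, y) = 0. Term by term,
  d/dx[8x^3] = 24x^2
  d/dx[-3x] = -3
  d/dx[y^3] = 3y^2·y'
  d/dx[-3y] = -3·y'

The pieces without y' make up ∂F/∂x and the coefficient of y' is ∂F/∂y:
  ∂F/∂x = 24x^2 - 3,
  ∂F/∂y = 3y^2 - 3.

Since d/dx[F] = ∂F/∂x + (∂F/∂y)·y' = 0, solve for y':
  (∂F/∂y)·y' = -∂F/∂x
  dy/dx = -(∂F/∂x)/(∂F/∂y) = -(24x^2 - 3)/(3y^2 - 3) = (1 - 8x^2)/(y^2 - 1)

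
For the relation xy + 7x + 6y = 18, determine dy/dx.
Take d/dx of both sides. Since y is implicitly a function of x, the chain rule attaches a y' = dy/dx factor whenever we differentiate through y.

Set F(x, y) = (left side) − (right side), so the curve is F = 0. Differentiating each term of F:
  d/dx[xy] = x·y' + y
  d/dx[7x] = 7
  d/dx[6y] = 6·y'
  d/dx[-18] = 0

Collecting, the y'-free part is the partial derivative in x and the y' coefficient is the partial derivative in y:
  ∂F/∂x = y + 7
  ∂F/∂y = x + 6

so d/dx[F(x, y(x))] = ∂F/∂x + (∂F/∂y)·y' = 0. Rearranging,
  dy/dx = -(∂F/∂x)/(∂F/∂y) = -(y + 7)/(x + 6) = (-y - 7)/(x + 6)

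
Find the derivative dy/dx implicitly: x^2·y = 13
Apply d/dx to both sides, remembering that y depends on x. Each occurrence of y therefore brings in a y' = dy/dx via the chain rule.

With F(x, y) equal to the left-hand side minus the right, differentiate F term by term:
  d/dx[x^2y] = x^2·y' + 2xy
  d/dx[-13] = 0
Adding these up, d/dx[F] = 0 becomes
  (2xy) + (x^2)·y' = 0,
so isolating y',
  dy/dx = -(2xy)/(x^2) = -2y/x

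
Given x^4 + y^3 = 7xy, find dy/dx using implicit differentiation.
Take d/dx of both sides. Since y is implicitly a function of x, the chain rule attaches a y' = dy/dx factor whenever we differentiate through y.

Set F(x, y) = (left side) − (right side), so the curve is F = 0. Differentiating each term of F:
  d/dx[x^4] = 4x^3
  d/dx[-7xy] = -7x·y' - 7y
  d/dx[y^3] = 3y^2·y'

Collecting, the y'-free part is the partial derivative in x and the y' coefficient is the partial derivative in y:
  ∂F/∂x = 4x^3 - 7y
  ∂F/∂y = -7x + 3y^2

so d/dx[F(x, y(x))] = ∂F/∂x + (∂F/∂y)·y' = 0. Rearranging,
  dy/dx = -(∂F/∂x)/(∂F/∂y) = -(4x^3 - 7y)/(-7x + 3y^2) = (4x^3 - 7y)/(7x - 3y^2)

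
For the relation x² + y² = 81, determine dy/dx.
Apply d/dx to both sides, remembering that y depends on x. Each occurrence of y therefore brings in a y' = dy/dx via the chain rule.

With F(x, y) equal to the left-hand side minus the right, differentiate F term by term:
  d/dx[x^2] = 2x
  d/dx[y^2] = 2y·y'
  d/dx[-81] = 0
Adding these up, d/dx[F] = 0 becomes
  (2x) + (2y)·y' = 0,
so isolating y',
  dy/dx = -(2x)/(2y) = -x/y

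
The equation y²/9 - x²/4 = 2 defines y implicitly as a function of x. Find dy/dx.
Differentiate both sides with respect to x, treating y as y(x). By the chain rule, any term containing y contributes a factor of y' = dy/dx when we differentiate it.

Move every term to one side and write the relation as F(x, y) = 0. Term by term,
  d/dx[-x^2/4] = -x/2
  d/dx[y^2/9] = 2y·y'/9
  d/dx[-2] = 0

The pieces without y' make up ∂F/∂x and the coefficient of y' is ∂F/∂y:
  ∂F/∂x = -x/2,
  ∂F/∂y = 2y/9.

Since d/dx[F] = ∂F/∂x + (∂F/∂y)·y' = 0, solve for y':
  (∂F/∂y)·y' = -∂F/∂x
  dy/dx = -(∂F/∂x)/(∂F/∂y) = -(-x/2)/(2y/9) = 9x/(4y)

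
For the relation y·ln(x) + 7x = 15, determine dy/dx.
Take d/dx of both sides. Since y is implicitly a function of x, the chain rule attaches a y' = dy/dx factor whenever we differentiate through y.

Set F(x, y) = (left side) − (right side), so the curve is F = 0. Differentiating each term of F:
  d/dx[7x] = 7
  d/dx[y·ln(x)] = y'·ln(x) + y/x
  d/dx[-15] = 0

Collecting, the y'-free part is the partial derivative in x and the y' coefficient is the partial derivative in y:
  ∂F/∂x = 7 + y/x
  ∂F/∂y = ln(x)

so d/dx[F(x, y(x))] = ∂F/∂x + (∂F/∂y)·y' = 0. Rearranging,
  dy/dx = -(∂F/∂x)/(∂F/∂y) = -(7 + y/x)/(ln(x))
        = -((7x + y)/x)/(ln(x)) = (-7x - y)/(x·ln(x))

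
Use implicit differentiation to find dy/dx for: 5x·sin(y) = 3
Take d/dx of both sides. Since y is implicitly a function of x, the chain rule attaches a y' = dy/dx factor whenever we differentiate through y.

Set F(x, y) = (left side) − (right side), so the curve is F = 0. Differentiating each term of F:
  d/dx[5x·sin(y)] = 5x·y'·cos(y) + 5sin(y)
  d/dx[-3] = 0

Collecting, the y'-free part is the partial derivative in x and the y' coefficient is the partial derivative in y:
  ∂F/∂x = 5sin(y)
  ∂F/∂y = 5x·cos(y)

so d/dx[F(x, y(x))] = ∂F/∂x + (∂F/∂y)·y' = 0. Rearranging,
  dy/dx = -(∂F/∂x)/(∂F/∂y) = -(5sin(y))/(5x·cos(y)) = -tan(y)/x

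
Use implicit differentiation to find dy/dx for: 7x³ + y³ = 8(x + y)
Apply d/dx to both sides, remembering that y depends on x. Each occurrence of y therefore brings in a y' = dy/dx via the chain rule.

With F(x, y) equal to the left-hand side minus the right, differentiate F term by term:
  d/dx[7x^3] = 21x^2
  d/dx[-8x] = -8
  d/dx[y^3] = 3y^2·y'
  d/dx[-8y] = -8·y'
Adding these up, d/dx[F] = 0 becomes
  (21x^2 - 8) + (3y^2 - 8)·y' = 0,
so isolating y',
  dy/dx = -(21x^2 - 8)/(3y^2 - 8) = (8 - 21x^2)/(3y^2 - 8)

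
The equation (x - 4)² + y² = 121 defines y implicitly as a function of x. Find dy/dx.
Take d/dx of both sides. Since y is implicitly a function of x, the chain rule attaches a y' = dy/dx factor whenever we differentiate through y.

Set F(x, y) = (left side) − (right side), so the curve is F = 0. Differentiating each term of F:
  d/dx[y^2] = 2y·y'
  d/dx[(x - 4)^2] = 2x - 8
  d/dx[-121] = 0

Collecting, the y'-free part is the partial derivative in x and the y' coefficient is the partial derivative in y:
  ∂F/∂x = 2x - 8
  ∂F/∂y = 2y

so d/dx[F(x, y(x))] = ∂F/∂x + (∂F/∂y)·y' = 0. Rearranging,
  dy/dx = -(∂F/∂x)/(∂F/∂y) = -(2x - 8)/(2y) = (4 - x)/y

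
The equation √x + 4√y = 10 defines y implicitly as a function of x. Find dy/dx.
Apply d/dx to both sides, remembering that y depends on x. Each occurrence of y therefore brings in a y' = dy/dx via the chain rule.

With F(x, y) equal to the left-hand side minus the right, differentiate F term by term:
  d/dx[√(x)] = 1/(2√(x))
  d/dx[4√(y)] = 2·y'/√(y)
  d/dx[-10] = 0
Adding these up, d/dx[F] = 0 becomes
  (1/(2√(x))) + (2/√(y))·y' = 0,
so isolating y',
  dy/dx = -(1/(2√(x)))/(2/√(y)) = -√(y)/(4√(x))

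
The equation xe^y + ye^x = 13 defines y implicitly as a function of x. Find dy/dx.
Take d/dx of both sides. Since y is implicitly a function of x, the chain rule attaches a y' = dy/dx factor whenever we differentiate through y.

Set F(x, y) = (left side) − (right side), so the curve is F = 0. Differentiating each term of F:
  d/dx[x·e^(y)] = x·y'·e^(y) + e^(y)
  d/dx[y·e^(x)] = y·e^(x) + y'·e^(x)
  d/dx[-13] = 0

Collecting, the y'-free part is the partial derivative in x and the y' coefficient is the partial derivative in y:
  ∂F/∂x = y·e^(x) + e^(y)
  ∂F/∂y = x·e^(y) + e^(x)

so d/dx[F(x, y(x))] = ∂F/∂x + (∂F/∂y)·y' = 0. Rearranging,
  dy/dx = -(∂F/∂x)/(∂F/∂y) = -(y·e^(x) + e^(y))/(x·e^(y) + e^(x)) = (-y·e^(x) - e^(y))/(x·e^(y) + e^(x))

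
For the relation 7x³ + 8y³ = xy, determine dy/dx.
Differentiate the relation implicitly: treat y = y(x) and apply the chain rule, so every y-derivative picks up a y' = dy/dx factor.

With everything moved to the left-hand side, differentiate term by term:
  d/dx[7x^3] = 21x^2
  d/dx[-xy] = -x·y' - y
  d/dx[8y^3] = 24y^2·y'

Separating the contributions that come from x directly and those that come through y:
  without y':      21x^2 - y
  multiplying y':  -x + 24y^2

so (21x^2 - y) + (-x + 24y^2)·y' = 0, and therefore
  dy/dx = -(21x^2 - y)/(-x + 24y^2) = (21x^2 - y)/(x - 24y^2)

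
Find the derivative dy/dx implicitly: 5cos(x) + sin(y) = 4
Apply d/dx to both sides, remembering that y depends on x. Each occurrence of y therefore brings in a y' = dy/dx via the chain rule.

With F(x, y) equal to the left-hand side minus the right, differentiate F term by term:
  d/dx[sin(y)] = y'·cos(y)
  d/dx[5cos(x)] = -5sin(x)
  d/dx[-4] = 0
Adding these up, d/dx[F] = 0 becomes
  (-5sin(x)) + (cos(y))·y' = 0,
so isolating y',
  dy/dx = -(-5sin(x))/(cos(y)) = 5sin(x)/cos(y)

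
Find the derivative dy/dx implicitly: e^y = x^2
Differentiate the relation implicitly: treat y = y(x) and apply the chain rule, so every y-derivative picks up a y' = dy/dx factor.

With everything moved to the left-hand side, differentiate term by term:
  d/dx[-x^2] = -2x
  d/dx[e^(y)] = y'·e^(y)

Separating the contributions that come from x directly and those that come through y:
  without y':      -2x
  multiplying y':  e^(y)

so (-2x) + (e^(y))·y' = 0, and therefore
  dy/dx = -(-2x)/(e^(y)) = 2x·e^(-y)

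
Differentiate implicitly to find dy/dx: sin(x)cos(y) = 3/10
Apply d/dx to both sides, remembering that y depends on x. Each occurrence of y therefore brings in a y' = dy/dx via the chain rule.

With F(x, y) equal to the left-hand side minus the right, differentiate F term by term:
  d/dx[sin(x)·cos(y)] = -y'·sin(x)·sin(y) + cos(x)·cos(y)
  d/dx[-3/10] = 0
Adding these up, d/dx[F] = 0 becomes
  (cos(x)·cos(y)) + (-sin(x)·sin(y))·y' = 0,
so isolating y',
  dy/dx = -(cos(x)·cos(y))/(-sin(x)·sin(y)) = 1/(tan(x)·tan(y))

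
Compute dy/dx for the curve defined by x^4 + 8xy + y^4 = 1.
Differentiate the relation implicitly: treat y = y(x) and apply the chain rule, so every y-derivative picks up a y' = dy/dx factor.

With everything moved to the left-hand side, differentiate term by term:
  d/dx[x^4] = 4x^3
  d/dx[8xy] = 8x·y' + 8y
  d/dx[y^4] = 4y^3·y'
  d/dx[-1] = 0

Separating the contributions that come from x directly and those that come through y:
  without y':      4x^3 + 8y
  multiplying y':  8x + 4y^3

so (4x^3 + 8y) + (8x + 4y^3)·y' = 0, and therefore
  dy/dx = -(4x^3 + 8y)/(8x + 4y^3) = (-x^3 - 2y)/(2x + y^3)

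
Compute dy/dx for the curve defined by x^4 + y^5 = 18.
Differentiate the relation implicitly: treat y = y(x) and apply the chain rule, so every y-derivative picks up a y' = dy/dx factor.

With everything moved to the left-hand side, differentiate term by term:
  d/dx[x^4] = 4x^3
  d/dx[y^5] = 5y^4·y'
  d/dx[-18] = 0

Separating the contributions that come from x directly and those that come through y:
  without y':      4x^3
  multiplying y':  5y^4

so (4x^3) + (5y^4)·y' = 0, and therefore
  dy/dx = -(4x^3)/(5y^4) = -4x^3/(5y^4)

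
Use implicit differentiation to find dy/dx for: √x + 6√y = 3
Apply d/dx to both sides, remembering that y depends on x. Each occurrence of y therefore brings in a y' = dy/dx via the chain rule.

With F(x, y) equal to the left-hand side minus the right, differentiate F term by term:
  d/dx[√(x)] = 1/(2√(x))
  d/dx[6√(y)] = 3·y'/√(y)
  d/dx[-3] = 0
Adding these up, d/dx[F] = 0 becomes
  (1/(2√(x))) + (3/√(y))·y' = 0,
so isolating y',
  dy/dx = -(1/(2√(x)))/(3/√(y)) = -√(y)/(6√(x))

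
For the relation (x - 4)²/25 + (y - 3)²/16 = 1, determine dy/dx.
Differentiate the relation implicitly: treat y = y(x) and apply the chain rule, so every y-derivative picks up a y' = dy/dx factor.

With everything moved to the left-hand side, differentiate term by term:
  d/dx[(x - 4)^2/25] = 2x/25 - 8/25
  d/dx[(y - 3)^2/16] = y'(y - 3)/8
  d/dx[-1] = 0

Separating the contributions that come from x directly and those that come through y:
  without y':      2x/25 - 8/25
  multiplying y':  y/8 - 3/8

so (2x/25 - 8/25) + (y/8 - 3/8)·y' = 0, and therefore
  dy/dx = -(2x/25 - 8/25)/(y/8 - 3/8)
        = -(2(x - 4)/25)/((y - 3)/8) = 16(4 - x)/(25(y - 3))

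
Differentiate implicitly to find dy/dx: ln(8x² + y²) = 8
Apply d/dx to both sides, remembering that y depends on x. Each occurrence of y therefore brings in a y' = dy/dx via the chain rule.

With F(x, y) equal to the left-hand side minus the right, differentiate F term by term:
  d/dx[ln(8x^2 + y^2)] = (16x + 2y·y')/(8x^2 + y^2)
  d/dx[-8] = 0
Adding these up, d/dx[F] = 0 becomes
  (16x/(8x^2 + y^2)) + (2y/(8x^2 + y^2))·y' = 0,
so isolating y',
  dy/dx = -(16x/(8x^2 + y^2))/(2y/(8x^2 + y^2)) = -8x/y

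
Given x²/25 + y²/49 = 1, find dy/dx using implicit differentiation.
Apply d/dx to both sides, remembering that y depends on x. Each occurrence of y therefore brings in a y' = dy/dx via the chain rule.

With F(x, y) equal to the left-hand side minus the right, differentiate F term by term:
  d/dx[x^2/25] = 2x/25
  d/dx[y^2/49] = 2y·y'/49
  d/dx[-1] = 0
Adding these up, d/dx[F] = 0 becomes
  (2x/25) + (2y/49)·y' = 0,
so isolating y',
  dy/dx = -(2x/25)/(2y/49) = -49x/(25y)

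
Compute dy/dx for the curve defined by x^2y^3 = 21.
Differentiate the relation implicitly: treat y = y(x) and apply the chain rule, so every y-derivative picks up a y' = dy/dx factor.

With everything moved to the left-hand side, differentiate term by term:
  d/dx[x^2y^3] = 3x^2y^2·y' + 2xy^3
  d/dx[-21] = 0

Separating the contributions that come from x directly and those that come through y:
  without y':      2xy^3
  multiplying y':  3x^2y^2

so (2xy^3) + (3x^2y^2)·y' = 0, and therefore
  dy/dx = -(2xy^3)/(3x^2y^2) = -2y/(3x)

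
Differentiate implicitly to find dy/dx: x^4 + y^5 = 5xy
Differentiate the relation implicitly: treat y = y(x) and apply the chain rule, so every y-derivative picks up a y' = dy/dx factor.

With everything moved to the left-hand side, differentiate term by term:
  d/dx[x^4] = 4x^3
  d/dx[-5xy] = -5x·y' - 5y
  d/dx[y^5] = 5y^4·y'

Separating the contributions that come from x directly and those that come through y:
  without y':      4x^3 - 5y
  multiplying y':  -5x + 5y^4

so (4x^3 - 5y) + (-5x + 5y^4)·y' = 0, and therefore
  dy/dx = -(4x^3 - 5y)/(-5x + 5y^4) = (4x^3/5 - y)/(x - y^4)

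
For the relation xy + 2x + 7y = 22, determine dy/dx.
Differentiate both sides with respect to x, treating y as y(x). By the chain rule, any term containing y contributes a factor of y' = dy/dx when we differentiate it.

Move every term to one side and write the relation as F(x, y) = 0. Term by term,
  d/dx[xy] = x·y' + y
  d/dx[2x] = 2
  d/dx[7y] = 7·y'
  d/dx[-22] = 0

The pieces without y' make up ∂F/∂x and the coefficient of y' is ∂F/∂y:
  ∂F/∂x = y + 2,
  ∂F/∂y = x + 7.

Since d/dx[F] = ∂F/∂x + (∂F/∂y)·y' = 0, solve for y':
  (∂F/∂y)·y' = -∂F/∂x
  dy/dx = -(∂F/∂x)/(∂F/∂y) = -(y + 2)/(x + 7) = (-y - 2)/(x + 7)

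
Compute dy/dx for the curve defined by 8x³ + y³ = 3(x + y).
Differentiate the relation implicitly: treat y = y(x) and apply the chain rule, so every y-derivative picks up a y' = dy/dx factor.

With everything moved to the left-hand side, differentiate term by term:
  d/dx[8x^3] = 24x^2
  d/dx[-3x] = -3
  d/dx[y^3] = 3y^2·y'
  d/dx[-3y] = -3·y'

Separating the contributions that come from x directly and those that come through y:
  without y':      24x^2 - 3
  multiplying y':  3y^2 - 3

so (24x^2 - 3) + (3y^2 - 3)·y' = 0, and therefore
  dy/dx = -(24x^2 - 3)/(3y^2 - 3) = (1 - 8x^2)/(y^2 - 1)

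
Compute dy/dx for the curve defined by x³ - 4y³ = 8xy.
Apply d/dx to both sides, remembering that y depends on x. Each occurrence of y therefore brings in a y' = dy/dx via the chain rule.

With F(x, y) equal to the left-hand side minus the right, differentiate F term by term:
  d/dx[x^3] = 3x^2
  d/dx[-8xy] = -8x·y' - 8y
  d/dx[-4y^3] = -12y^2·y'
Adding these up, d/dx[F] = 0 becomes
  (3x^2 - 8y) + (-8x - 12y^2)·y' = 0,
so isolating y',
  dy/dx = -(3x^2 - 8y)/(-8x - 12y^2) = (3x^2 - 8y)/(4(2x + 3y^2))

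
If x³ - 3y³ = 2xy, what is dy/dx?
Take d/dx of both sides. Since y is implicitly a function of x, the chain rule attaches a y' = dy/dx factor whenever we differentiate through y.

Set F(x, y) = (left side) − (right side), so the curve is F = 0. Differentiating each term of F:
  d/dx[x^3] = 3x^2
  d/dx[-2xy] = -2x·y' - 2y
  d/dx[-3y^3] = -9y^2·y'

Collecting, the y'-free part is the partial derivative in x and the y' coefficient is the partial derivative in y:
  ∂F/∂x = 3x^2 - 2y
  ∂F/∂y = -2x - 9y^2

so d/dx[F(x, y(x))] = ∂F/∂x + (∂F/∂y)·y' = 0. Rearranging,
  dy/dx = -(∂F/∂x)/(∂F/∂y) = -(3x^2 - 2y)/(-2x - 9y^2) = (3x^2 - 2y)/(2x + 9y^2)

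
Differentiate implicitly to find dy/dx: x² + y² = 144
Take d/dx of both sides. Since y is implicitly a function of x, the chain rule attaches a y' = dy/dx factor whenever we differentiate through y.

Set F(x, y) = (left side) − (right side), so the curve is F = 0. Differentiating each term of F:
  d/dx[x^2] = 2x
  d/dx[y^2] = 2y·y'
  d/dx[-144] = 0

Collecting, the y'-free part is the partial derivative in x and the y' coefficient is the partial derivative in y:
  ∂F/∂x = 2x
  ∂F/∂y = 2y

so d/dx[F(x, y(x))] = ∂F/∂x + (∂F/∂y)·y' = 0. Rearranging,
  dy/dx = -(∂F/∂x)/(∂F/∂y) = -(2x)/(2y) = -x/y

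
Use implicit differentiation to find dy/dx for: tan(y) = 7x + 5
Differentiate the relation implicitly: treat y = y(x) and apply the chain rule, so every y-derivative picks up a y' = dy/dx factor.

With everything moved to the left-hand side, differentiate term by term:
  d/dx[-7x] = -7
  d/dx[tan(y)] = y'(tan(y)^2 + 1)
  d/dx[-5] = 0

Separating the contributions that come from x directly and those that come through y:
  without y':      -7
  multiplying y':  tan(y)^2 + 1

so (-7) + (tan(y)^2 + 1)·y' = 0, and therefore
  dy/dx = -(-7)/(tan(y)^2 + 1) = 7cos(y)^2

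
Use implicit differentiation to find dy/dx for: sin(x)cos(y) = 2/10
Differentiate the relation implicitly: treat y = y(x) and apply the chain rule, so every y-derivative picks up a y' = dy/dx factor.

With everything moved to the left-hand side, differentiate term by term:
  d/dx[sin(x)·cos(y)] = -y'·sin(x)·sin(y) + cos(x)·cos(y)
  d/dx[-1/5] = 0

Separating the contributions that come from x directly and those that come through y:
  without y':      cos(x)·cos(y)
  multiplying y':  -sin(x)·sin(y)

so (cos(x)·cos(y)) + (-sin(x)·sin(y))·y' = 0, and therefore
  dy/dx = -(cos(x)·cos(y))/(-sin(x)·sin(y)) = 1/(tan(x)·tan(y))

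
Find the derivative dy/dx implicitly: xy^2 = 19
Differentiate both sides with respect to x, treating y as y(x). By the chain rule, any term containing y contributes a factor of y' = dy/dx when we differentiate it.

Move every term to one side and write the relation as F(x, y) = 0. Term by term,
  d/dx[xy^2] = 2xy·y' + y^2
  d/dx[-19] = 0

The pieces without y' make up ∂F/∂x and the coefficient of y' is ∂F/∂y:
  ∂F/∂x = y^2,
  ∂F/∂y = 2xy.

Since d/dx[F] = ∂F/∂x + (∂F/∂y)·y' = 0, solve for y':
  (∂F/∂y)·y' = -∂F/∂x
  dy/dx = -(∂F/∂x)/(∂F/∂y) = -(y^2)/(2xy) = -y/(2x)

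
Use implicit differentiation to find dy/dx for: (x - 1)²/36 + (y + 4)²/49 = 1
Take d/dx of both sides. Since y is implicitly a function of x, the chain rule attaches a y' = dy/dx factor whenever we differentiate through y.

Set F(x, y) = (left side) − (right side), so the curve is F = 0. Differentiating each term of F:
  d/dx[(x - 1)^2/36] = x/18 - 1/18
  d/dx[(y + 4)^2/49] = 2·y'(y + 4)/49
  d/dx[-1] = 0

Collecting, the y'-free part is the partial derivative in x and the y' coefficient is the partial derivative in y:
  ∂F/∂x = x/18 - 1/18
  ∂F/∂y = 2y/49 + 8/49

so d/dx[F(x, y(x))] = ∂F/∂x + (∂F/∂y)·y' = 0. Rearranging,
  dy/dx = -(∂F/∂x)/(∂F/∂y) = -(x/18 - 1/18)/(2y/49 + 8/49)
        = -((x - 1)/18)/(2(y + 4)/49) = 49(1 - x)/(36(y + 4))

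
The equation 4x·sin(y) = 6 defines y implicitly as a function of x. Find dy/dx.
Apply d/dx to both sides, remembering that y depends on x. Each occurrence of y therefore brings in a y' = dy/dx via the chain rule.

With F(x, y) equal to the left-hand side minus the right, differentiate F term by term:
  d/dx[4x·sin(y)] = 4x·y'·cos(y) + 4sin(y)
  d/dx[-6] = 0
Adding these up, d/dx[F] = 0 becomes
  (4sin(y)) + (4x·cos(y))·y' = 0,
so isolating y',
  dy/dx = -(4sin(y))/(4x·cos(y)) = -tan(y)/x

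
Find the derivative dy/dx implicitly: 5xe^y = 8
Take d/dx of both sides. Since y is implicitly a function of x, the chain rule attaches a y' = dy/dx factor whenever we differentiate through y.

Set F(x, y) = (left side) − (right side), so the curve is F = 0. Differentiating each term of F:
  d/dx[5x·e^(y)] = 5x·y'·e^(y) + 5e^(y)
  d/dx[-8] = 0

Collecting, the y'-free part is the partial derivative in x and the y' coefficient is the partial derivative in y:
  ∂F/∂x = 5e^(y)
  ∂F/∂y = 5x·e^(y)

so d/dx[F(x, y(x))] = ∂F/∂x + (∂F/∂y)·y' = 0. Rearranging,
  dy/dx = -(∂F/∂x)/(∂F/∂y) = -(5e^(y))/(5x·e^(y)) = -1/x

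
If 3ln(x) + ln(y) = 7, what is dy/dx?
Differentiate both sides with respect to x, treating y as y(x). By the chain rule, any term containing y contributes a factor of y' = dy/dx when we differentiate it.

Move every term to one side and write the relation as F(x, y) = 0. Term by term,
  d/dx[3ln(x)] = 3/x
  d/dx[ln(y)] = y'/y
  d/dx[-7] = 0

The pieces without y' make up ∂F/∂x and the coefficient of y' is ∂F/∂y:
  ∂F/∂x = 3/x,
  ∂F/∂y = 1/y.

Since d/dx[F] = ∂F/∂x + (∂F/∂y)·y' = 0, solve for y':
  (∂F/∂y)·y' = -∂F/∂x
  dy/dx = -(∂F/∂x)/(∂F/∂y) = -(3/x)/(1/y) = -3y/x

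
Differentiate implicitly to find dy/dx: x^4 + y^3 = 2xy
Take d/dx of both sides. Since y is implicitly a function of x, the chain rule attaches a y' = dy/dx factor whenever we differentiate through y.

Set F(x, y) = (left side) − (right side), so the curve is F = 0. Differentiating each term of F:
  d/dx[x^4] = 4x^3
  d/dx[-2xy] = -2x·y' - 2y
  d/dx[y^3] = 3y^2·y'

Collecting, the y'-free part is the partial derivative in x and the y' coefficient is the partial derivative in y:
  ∂F/∂x = 4x^3 - 2y
  ∂F/∂y = -2x + 3y^2

so d/dx[F(x, y(x))] = ∂F/∂x + (∂F/∂y)·y' = 0. Rearranging,
  dy/dx = -(∂F/∂x)/(∂F/∂y) = -(4x^3 - 2y)/(-2x + 3y^2) = 2(2x^3 - y)/(2x - 3y^2)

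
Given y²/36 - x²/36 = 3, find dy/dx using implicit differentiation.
Take d/dx of both sides. Since y is implicitly a function of x, the chain rule attaches a y' = dy/dx factor whenever we differentiate through y.

Set F(x, y) = (left side) − (right side), so the curve is F = 0. Differentiating each term of F:
  d/dx[-x^2/36] = -x/18
  d/dx[y^2/36] = y·y'/18
  d/dx[-3] = 0

Collecting, the y'-free part is the partial derivative in x and the y' coefficient is the partial derivative in y:
  ∂F/∂x = -x/18
  ∂F/∂y = y/18

so d/dx[F(x, y(x))] = ∂F/∂x + (∂F/∂y)·y' = 0. Rearranging,
  dy/dx = -(∂F/∂x)/(∂F/∂y) = -(-x/18)/(y/18) = x/y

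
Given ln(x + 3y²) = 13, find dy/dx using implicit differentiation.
Take d/dx of both sides. Since y is implicitly a function of x, the chain rule attaches a y' = dy/dx factor whenever we differentiate through y.

Set F(x, y) = (left side) − (right side), so the curve is F = 0. Differentiating each term of F:
  d/dx[ln(x + 3y^2)] = (6y·y' + 1)/(x + 3y^2)
  d/dx[-13] = 0

Collecting, the y'-free part is the partial derivative in x and the y' coefficient is the partial derivative in y:
  ∂F/∂x = 1/(x + 3y^2)
  ∂F/∂y = 6y/(x + 3y^2)

so d/dx[F(x, y(x))] = ∂F/∂x + (∂F/∂y)·y' = 0. Rearranging,
  dy/dx = -(∂F/∂x)/(∂F/∂y) = -(1/(x + 3y^2))/(6y/(x + 3y^2)) = -1/(6y)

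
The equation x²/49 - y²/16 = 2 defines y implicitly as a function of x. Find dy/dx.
Differentiate the relation implicitly: treat y = y(x) and apply the chain rule, so every y-derivative picks up a y' = dy/dx factor.

With everything moved to the left-hand side, differentiate term by term:
  d/dx[x^2/49] = 2x/49
  d/dx[-y^2/16] = -y·y'/8
  d/dx[-2] = 0

Separating the contributions that come from x directly and those that come through y:
  without y':      2x/49
  multiplying y':  -y/8

so (2x/49) + (-y/8)·y' = 0, and therefore
  dy/dx = -(2x/49)/(-y/8) = 16x/(49y)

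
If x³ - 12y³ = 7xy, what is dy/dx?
Differentiate both sides with respect to x, treating y as y(x). By the chain rule, any term containing y contributes a factor of y' = dy/dx when we differentiate it.

Move every term to one side and write the relation as F(x, y) = 0. Term by term,
  d/dx[x^3] = 3x^2
  d/dx[-7xy] = -7x·y' - 7y
  d/dx[-12y^3] = -36y^2·y'

The pieces without y' make up ∂F/∂x and the coefficient of y' is ∂F/∂y:
  ∂F/∂x = 3x^2 - 7y,
  ∂F/∂y = -7x - 36y^2.

Since d/dx[F] = ∂F/∂x + (∂F/∂y)·y' = 0, solve for y':
  (∂F/∂y)·y' = -∂F/∂x
  dy/dx = -(∂F/∂x)/(∂F/∂y) = -(3x^2 - 7y)/(-7x - 36y^2) = (3x^2 - 7y)/(7x + 36y^2)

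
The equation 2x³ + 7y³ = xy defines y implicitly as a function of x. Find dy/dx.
Take d/dx of both sides. Since y is implicitly a function of x, the chain rule attaches a y' = dy/dx factor whenever we differentiate through y.

Set F(x, y) = (left side) − (right side), so the curve is F = 0. Differentiating each term of F:
  d/dx[2x^3] = 6x^2
  d/dx[-xy] = -x·y' - y
  d/dx[7y^3] = 21y^2·y'

Collecting, the y'-free part is the partial derivative in x and the y' coefficient is the partial derivative in y:
  ∂F/∂x = 6x^2 - y
  ∂F/∂y = -x + 21y^2

so d/dx[F(x, y(x))] = ∂F/∂x + (∂F/∂y)·y' = 0. Rearranging,
  dy/dx = -(∂F/∂x)/(∂F/∂y) = -(6x^2 - y)/(-x + 21y^2) = (6x^2 - y)/(x - 21y^2)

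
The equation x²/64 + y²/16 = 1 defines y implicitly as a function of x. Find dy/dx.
Take d/dx of both sides. Since y is implicitly a function of x, the chain rule attaches a y' = dy/dx factor whenever we differentiate through y.

Set F(x, y) = (left side) − (right side), so the curve is F = 0. Differentiating each term of F:
  d/dx[x^2/64] = x/32
  d/dx[y^2/16] = y·y'/8
  d/dx[-1] = 0

Collecting, the y'-free part is the partial derivative in x and the y' coefficient is the partial derivative in y:
  ∂F/∂x = x/32
  ∂F/∂y = y/8

so d/dx[F(x, y(x))] = ∂F/∂x + (∂F/∂y)·y' = 0. Rearranging,
  dy/dx = -(∂F/∂x)/(∂F/∂y) = -(x/32)/(y/8) = -x/(4y)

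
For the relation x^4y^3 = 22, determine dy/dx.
Differentiate both sides with respect to x, treating y as y(x). By the chain rule, any term containing y contributes a factor of y' = dy/dx when we differentiate it.

Move every term to one side and write the relation as F(x, y) = 0. Term by term,
  d/dx[x^4y^3] = 3x^4y^2·y' + 4x^3y^3
  d/dx[-22] = 0

The pieces without y' make up ∂F/∂x and the coefficient of y' is ∂F/∂y:
  ∂F/∂x = 4x^3y^3,
  ∂F/∂y = 3x^4y^2.

Since d/dx[F] = ∂F/∂x + (∂F/∂y)·y' = 0, solve for y':
  (∂F/∂y)·y' = -∂F/∂x
  dy/dx = -(∂F/∂x)/(∂F/∂y) = -(4x^3y^3)/(3x^4y^2) = -4y/(3x)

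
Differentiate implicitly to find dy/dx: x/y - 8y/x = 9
Differentiate both sides with respect to x, treating y as y(x). By the chain rule, any term containing y contributes a factor of y' = dy/dx when we differentiate it.

Move every term to one side and write the relation as F(x, y) = 0. Term by term,
  d/dx[x/y] = -x·y'/y^2 + 1/y
  d/dx[-8y/x] = -8·y'/x + 8y/x^2
  d/dx[-9] = 0

The pieces without y' make up ∂F/∂x and the coefficient of y' is ∂F/∂y:
  ∂F/∂x = 1/y + 8y/x^2,
  ∂F/∂y = -x/y^2 - 8/x.

Since d/dx[F] = ∂F/∂x + (∂F/∂y)·y' = 0, solve for y':
  (∂F/∂y)·y' = -∂F/∂x
  dy/dx = -(∂F/∂x)/(∂F/∂y) = -(1/y + 8y/x^2)/(-x/y^2 - 8/x)
        = -((x^2 + 8y^2)/(x^2y))/(-(x^2 + 8y^2)/(xy^2)) = y/x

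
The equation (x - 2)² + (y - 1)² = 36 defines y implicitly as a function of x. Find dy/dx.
Differentiate the relation implicitly: treat y = y(x) and apply the chain rule, so every y-derivative picks up a y' = dy/dx factor.

With everything moved to the left-hand side, differentiate term by term:
  d/dx[(x - 2)^2] = 2x - 4
  d/dx[(y - 1)^2] = 2·y'(y - 1)
  d/dx[-36] = 0

Separating the contributions that come from x directly and those that come through y:
  without y':      2x - 4
  multiplying y':  2y - 2

so (2x - 4) + (2y - 2)·y' = 0, and therefore
  dy/dx = -(2x - 4)/(2y - 2) = (2 - x)/(y - 1)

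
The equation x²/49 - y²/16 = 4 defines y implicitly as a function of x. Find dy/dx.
Apply d/dx to both sides, remembering that y depends on x. Each occurrence of y therefore brings in a y' = dy/dx via the chain rule.

With F(x, y) equal to the left-hand side minus the right, differentiate F term by term:
  d/dx[x^2/49] = 2x/49
  d/dx[-y^2/16] = -y·y'/8
  d/dx[-4] = 0
Adding these up, d/dx[F] = 0 becomes
  (2x/49) + (-y/8)·y' = 0,
so isolating y',
  dy/dx = -(2x/49)/(-y/8) = 16x/(49y)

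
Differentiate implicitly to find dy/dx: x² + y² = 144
Apply d/dx to both sides, remembering that y depends on x. Each occurrence of y therefore brings in a y' = dy/dx via the chain rule.

With F(x, y) equal to the left-hand side minus the right, differentiate F term by term:
  d/dx[x^2] = 2x
  d/dx[y^2] = 2y·y'
  d/dx[-144] = 0
Adding these up, d/dx[F] = 0 becomes
  (2x) + (2y)·y' = 0,
so isolating y',
  dy/dx = -(2x)/(2y) = -x/y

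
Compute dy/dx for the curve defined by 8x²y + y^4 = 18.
Apply d/dx to both sides, remembering that y depends on x. Each occurrence of y therefore brings in a y' = dy/dx via the chain rule.

With F(x, y) equal to the left-hand side minus the right, differentiate F term by term:
  d/dx[8x^2y] = 8x^2·y' + 16xy
  d/dx[y^4] = 4y^3·y'
  d/dx[-18] = 0
Adding these up, d/dx[F] = 0 becomes
  (16xy) + (8x^2 + 4y^3)·y' = 0,
so isolating y',
  dy/dx = -(16xy)/(8x^2 + 4y^3) = -4xy/(2x^2 + y^3)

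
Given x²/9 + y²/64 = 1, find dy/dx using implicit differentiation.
Apply d/dx to both sides, remembering that y depends on x. Each occurrence of y therefore brings in a y' = dy/dx via the chain rule.

With F(x, y) equal to the left-hand side minus the right, differentiate F term by term:
  d/dx[x^2/9] = 2x/9
  d/dx[y^2/64] = y·y'/32
  d/dx[-1] = 0
Adding these up, d/dx[F] = 0 becomes
  (2x/9) + (y/32)·y' = 0,
so isolating y',
  dy/dx = -(2x/9)/(y/32) = -64x/(9y)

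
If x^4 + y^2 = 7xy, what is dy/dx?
Apply d/dx to both sides, remembering that y depends on x. Each occurrence of y therefore brings in a y' = dy/dx via the chain rule.

With F(x, y) equal to the left-hand side minus the right, differentiate F term by term:
  d/dx[x^4] = 4x^3
  d/dx[-7xy] = -7x·y' - 7y
  d/dx[y^2] = 2y·y'
Adding these up, d/dx[F] = 0 becomes
  (4x^3 - 7y) + (-7x + 2y)·y' = 0,
so isolating y',
  dy/dx = -(4x^3 - 7y)/(-7x + 2y) = (4x^3 - 7y)/(7x - 2y)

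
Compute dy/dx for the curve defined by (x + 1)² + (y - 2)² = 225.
Differentiate both sides with respect to x, treating y as y(x). By the chain rule, any term containing y contributes a factor of y' = dy/dx when we differentiate it.

Move every term to one side and write the relation as F(x, y) = 0. Term by term,
  d/dx[(x + 1)^2] = 2x + 2
  d/dx[(y - 2)^2] = 2·y'(y - 2)
  d/dx[-225] = 0

The pieces without y' make up ∂F/∂x and the coefficient of y' is ∂F/∂y:
  ∂F/∂x = 2x + 2,
  ∂F/∂y = 2y - 4.

Since d/dx[F] = ∂F/∂x + (∂F/∂y)·y' = 0, solve for y':
  (∂F/∂y)·y' = -∂F/∂x
  dy/dx = -(∂F/∂x)/(∂F/∂y) = -(2x + 2)/(2y - 4) = (-x - 1)/(y - 2)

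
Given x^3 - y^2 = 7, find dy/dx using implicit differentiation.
Differentiate both sides with respect to x, treating y as y(x). By the chain rule, any term containing y contributes a factor of y' = dy/dx when we differentiate it.

Move every term to one side and write the relation as F(x, y) = 0. Term by term,
  d/dx[x^3] = 3x^2
  d/dx[-y^2] = -2y·y'
  d/dx[-7] = 0

The pieces without y' make up ∂F/∂x and the coefficient of y' is ∂F/∂y:
  ∂F/∂x = 3x^2,
  ∂F/∂y = -2y.

Since d/dx[F] = ∂F/∂x + (∂F/∂y)·y' = 0, solve for y':
  (∂F/∂y)·y' = -∂F/∂x
  dy/dx = -(∂F/∂x)/(∂F/∂y) = -(3x^2)/(-2y) = 3x^2/(2y)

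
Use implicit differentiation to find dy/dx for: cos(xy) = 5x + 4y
Apply d/dx to both sides, remembering that y depends on x. Each occurrence of y therefore brings in a y' = dy/dx via the chain rule.

With F(x, y) equal to the left-hand side minus the right, differentiate F term by term:
  d/dx[-5x] = -5
  d/dx[-4y] = -4·y'
  d/dx[cos(xy)] = -(x·y' + y)·sin(xy)
Adding these up, d/dx[F] = 0 becomes
  (-y·sin(xy) - 5) + (-x·sin(xy) - 4)·y' = 0,
so isolating y',
  dy/dx = -(-y·sin(xy) - 5)/(-x·sin(xy) - 4) = -(y·sin(xy) + 5)/(x·sin(xy) + 4)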